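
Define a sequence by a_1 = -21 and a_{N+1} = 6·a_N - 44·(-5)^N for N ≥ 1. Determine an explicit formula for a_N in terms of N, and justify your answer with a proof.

a_N = 4(-5)^N - 6^(N - 1)

Computing the first terms: a_1 = -21, a_2 = 94, a_3 = -536. This suggests a_N = 4(-5)^N - 6^(N - 1).
Base case (N = 1): the formula gives -21 = -21 = a_1.
For the inductive step, assume it holds for an arbitrary p ≥ 1, so a_p = 4(-5)^p - 6^(p - 1).
Then a_{p+1} = 6·a_p - 44·(-5)^p = 6·(4(-5)^p - 6^(p - 1)) - 44·(-5)^p = 4(-5)^(p + 1) - 6^p = 4(-5)^(p+1) - 6^((p+1) - 1),
which is the claimed formula at N = p+1.
This completes the induction.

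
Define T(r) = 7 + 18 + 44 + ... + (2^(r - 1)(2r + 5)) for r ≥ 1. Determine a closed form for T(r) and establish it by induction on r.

We claim T(r) = 2^r(2r + 3) - 3 for all r ≥ 1.
Base step (r = 1): T(1) = 7, and the closed form gives 7. They agree.
For the inductive step, assume it holds for an arbitrary p ≥ 1, so T(p) = 2^p(2p + 3) - 3.
Then T(p+1) = T(p) + (2^p(2p + 7)) = (2^p(2p + 3) - 3) + (2^p(2p + 7)).
Simplifying, T(p+1) = 4·2^p·p + 10·2^p - 3 = 2^(p+1)(2(p+1) + 3) - 3,
which is the closed form with r = p+1.
Hence, by induction on r, the claim holds for every r ≥ 1.

T(r) = 2^r(2r + 3) - 3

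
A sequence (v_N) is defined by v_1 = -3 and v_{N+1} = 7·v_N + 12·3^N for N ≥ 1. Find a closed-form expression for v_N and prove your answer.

Computing the first terms: v_1 = -3, v_2 = 15, v_3 = 213. This suggests v_N = -3^(N + 1) + 6·7^(N - 1).
For the base case N = 1: the formula gives -3 = -3 = v_1.
For the inductive step, assume it holds for an arbitrary p ≥ 1, so v_p = -3^(p + 1) + 6·7^(p - 1).
Then v_{p+1} = 7·v_p + 12·3^p = 7·(-3^(p + 1) + 6·7^(p - 1)) + 12·3^p = -3^(p + 2) + 6·7^p = -3^((p+1) + 1) + 6·7^((p+1) - 1),
which is the claimed formula at N = p+1.
This completes the induction.

v_N = -3^(N + 1) + 6·7^(N - 1)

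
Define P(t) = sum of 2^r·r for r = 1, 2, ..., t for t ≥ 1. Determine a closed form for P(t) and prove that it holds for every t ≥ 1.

P(t) = 2·2^t(t - 1) + 2

We claim P(t) = 2·2^t(t - 1) + 2 for all t ≥ 1.
Base case (t = 1): P(1) = 2, and the closed form gives 2. They agree.
Suppose the result is true for t = r, so P(r) = 2·2^r(r - 1) + 2.
Then P(r+1) = P(r) + (2^(r + 1)(r + 1)) = (2·2^r(r - 1) + 2) + (2^(r + 1)(r + 1)).
Simplifying, P(r+1) = 4·2^r·r + 2 = 2·2^(r+1)((r+1) - 1) + 2,
which is the closed form with t = r+1.
By induction, the statement is established for all t ≥ 1.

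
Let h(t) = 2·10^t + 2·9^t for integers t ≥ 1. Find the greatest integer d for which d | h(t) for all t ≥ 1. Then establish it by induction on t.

Computing the first values: h(1) = 38 and h(2) = 362; gcd(38, 362) = 2, so d ≤ 2.
We prove 2 | 2·10^t + 2·9^t for all t ≥ 1 by induction on t.
Base step (t = 1): h(1) = 38 = 2·(19), so 2 | h(1).
Inductive step: assume the claim holds for t = r, i.e. 2 | h(r). Then
h(r+1) − 10·h(r) = (2·10^(r+1) + 2·9^(r+1)) − 10·(2·10^r + 2·9^r) = (2)·9^r·(9 − 10) = (-2)·9^r. Since 2 | h(r) by the inductive hypothesis, 2 | 10·h(r); and 2 | -2 since -2 = 2·-1. Therefore 2 | h(r+1).
By the principle of mathematical induction, the result holds for all t ≥ 1.
Therefore the largest such d is 2.

d = 2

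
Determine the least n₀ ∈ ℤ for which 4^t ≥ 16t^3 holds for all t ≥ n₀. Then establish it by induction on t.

n₀ = 6

At t = 5: 1024 < 2000, so the inequality fails and n₀ ≥ 6. We prove 4^t ≥ 16t^3 for all t ≥ 6.
For the base case t = 6: 4^t = 4096 and 16t^3 = 3456, so 4096 ≥ 3456.
For the inductive step, assume it holds for an arbitrary i ≥ 6, so 4^i ≥ 16i^3.
Then 4^(i + 1) = 4·(4^i) ≥ 4·(16i^3).
Also, for i ≥ 6 we have 4·(16i^3) ≥ 16(i+1)^3, since 4 ≥ (1 + 1/i)^3 for all i ≥ 6.
Combining, 4^(i + 1) ≥ 16(i+1)^3.
By the principle of mathematical induction, the result holds for all t ≥ 6.
Hence the smallest such n₀ is 6.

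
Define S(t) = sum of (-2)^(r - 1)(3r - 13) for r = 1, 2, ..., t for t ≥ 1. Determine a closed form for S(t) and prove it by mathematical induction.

S(t) = (-2)^t(-t + 4) - 4

We claim S(t) = (-2)^t(-t + 4) - 4 for all t ≥ 1.
When t = 1: S(1) = -10, and the closed form gives -10. They agree.
Suppose the result is true for t = r, so S(r) = (-2)^r(-r + 4) - 4.
Then S(r+1) = S(r) + ((-2)^r(3r - 10)) = ((-2)^r(-r + 4) - 4) + ((-2)^r(3r - 10)).
Simplifying, S(r+1) = 2(-2)^r·r - 6(-2)^r - 4 = (-2)^(r+1)(-(r+1) + 4) - 4,
which is the closed form with t = r+1.
This completes the induction.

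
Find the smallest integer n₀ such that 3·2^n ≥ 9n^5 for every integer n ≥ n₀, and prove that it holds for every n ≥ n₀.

At n = 24: 50331648 < 71663616, so the inequality fails and n₀ ≥ 25. We prove 3·2^n ≥ 9n^5 for all n ≥ 25.
Base step (n = 25): 3·2^n = 100663296 and 9n^5 = 87890625, so 100663296 ≥ 87890625.
For the inductive step, assume it holds for an arbitrary p ≥ 25, so 3·2^p ≥ 9p^5.
Then 3·2^(p + 1) = 2·(3·2^p) ≥ 2·(9p^5).
Also, for p ≥ 25 we have 2·(9p^5) ≥ 9(p+1)^5, since 2 ≥ (1 + 1/p)^5 for all p ≥ 25.
Combining, 3·2^(p + 1) ≥ 9(p+1)^5.
This completes the induction.
Hence the smallest such n₀ is 25.

n₀ = 25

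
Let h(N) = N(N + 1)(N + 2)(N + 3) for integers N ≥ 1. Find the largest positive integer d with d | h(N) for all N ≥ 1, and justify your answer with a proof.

d = 24

Computing the first values: h(1) = 24 and h(2) = 120; gcd(24, 120) = 24, so d ≤ 24.
We prove 24 | N(N + 1)(N + 2)(N + 3) for all N ≥ 1 by induction on N.
Base step (N = 1): h(1) = 24 = 24·(1), so 24 | h(1).
Inductive step: assume the claim holds for N = j, i.e. 24 | h(j). Then
h(j+1) − h(j) = (j+1)·(j+2)·(j+3)·(j+4) − j·(j+1)·(j+2)·(j+3) = (j+1)·(j+2)·(j+3)·[(j+4) − j] = 4·(j+1)·(j+2)·(j+3). The product of 3 consecutive integers is divisible by (3)! = 6, so h(j+1) − h(j) is divisible by 4·6 = 24. By the inductive hypothesis 24 | h(j), hence 24 | h(j+1).
By induction, the statement is established for all N ≥ 1.
Therefore the largest such d is 24.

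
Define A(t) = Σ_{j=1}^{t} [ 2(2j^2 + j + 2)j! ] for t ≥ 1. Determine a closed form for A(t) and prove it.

A(t) = (4t + 2)(t + 1)! - 2

We claim A(t) = (4t + 2)(t + 1)! - 2 for all t ≥ 1.
Base case (t = 1): A(1) = 10, and the closed form gives 10. They agree.
Inductive step: assume the claim holds for t = j, so A(j) = (4j + 2)(j + 1)! - 2.
Then A(j+1) = A(j) + (2(2j^2 + 5j + 5)(j + 1)!) = ((4j + 2)(j + 1)! - 2) + (2(2j^2 + 5j + 5)(j + 1)!).
Simplifying, A(j+1) = (4(j+1) + 2)((j+1) + 1)! - 2,
which is the closed form with t = j+1.
By induction, the statement is established for all t ≥ 1.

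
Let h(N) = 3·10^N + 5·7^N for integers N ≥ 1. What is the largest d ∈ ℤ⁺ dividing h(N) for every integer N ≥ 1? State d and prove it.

Computing the first values: h(1) = 65 and h(2) = 545; gcd(65, 545) = 5, so d ≤ 5.
We prove 5 | 3·10^N + 5·7^N for all N ≥ 1 by induction on N.
Base case (N = 1): h(1) = 65 = 5·(13), so 5 | h(1).
For the inductive step, assume it holds for an arbitrary i ≥ 1, i.e. 5 | h(i). Then
h(i+1) − 10·h(i) = (3·10^(i+1) + 5·7^(i+1)) − 10·(3·10^i + 5·7^i) = (5)·7^i·(7 − 10) = (-15)·7^i. Since 5 | h(i) by the inductive hypothesis, 5 | 10·h(i); and 5 | -15 since -15 = 5·-3. Therefore 5 | h(i+1).
By the principle of mathematical induction, the result holds for all N ≥ 1.
Therefore the largest such d is 5.

d = 5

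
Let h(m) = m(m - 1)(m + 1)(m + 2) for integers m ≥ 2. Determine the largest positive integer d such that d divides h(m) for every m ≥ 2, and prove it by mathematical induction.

Computing the first values: h(2) = 24 and h(3) = 120; gcd(24, 120) = 24, so d ≤ 24.
We prove 24 | m(m - 1)(m + 1)(m + 2) for all m ≥ 2 by induction on m.
Base step (m = 2): h(2) = 24 = 24·(1), so 24 | h(2).
For the inductive step, assume it holds for an arbitrary p ≥ 2, i.e. 24 | h(p). Then
h(p+1) − h(p) = p·(p+1)·(p+2)·(p+3) − (p-1)·p·(p+1)·(p+2) = p·(p+1)·(p+2)·[(p+3) − (p-1)] = 4·p·(p+1)·(p+2). The product of 3 consecutive integers is divisible by (3)! = 6, so h(p+1) − h(p) is divisible by 4·6 = 24. By the inductive hypothesis 24 | h(p), hence 24 | h(p+1).
Hence, by induction on m, the claim holds for every m ≥ 2.
Therefore the largest such d is 24.

d = 24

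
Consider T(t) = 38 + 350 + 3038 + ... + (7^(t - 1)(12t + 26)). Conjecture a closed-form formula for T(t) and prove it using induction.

We claim T(t) = 2·7^t(t + 2) - 4 for all t ≥ 1.
Base step (t = 1): T(1) = 38, and the closed form gives 38. They agree.
Inductive step: assume the claim holds for t = r, so T(r) = 2·7^r(r + 2) - 4.
Then T(r+1) = T(r) + (7^r(12r + 38)) = (2·7^r(r + 2) - 4) + (7^r(12r + 38)).
Simplifying, T(r+1) = 14·7^r·r + 42·7^r - 4 = 2·7^(r+1)((r+1) + 2) - 4,
which is the closed form with t = r+1.
Hence, by induction on t, the claim holds for every t ≥ 1.

T(t) = 2·7^t(t + 2) - 4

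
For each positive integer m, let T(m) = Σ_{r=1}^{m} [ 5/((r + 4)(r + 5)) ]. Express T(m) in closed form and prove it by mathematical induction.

T(m) = m/(m + 5)

We claim T(m) = m/(m + 5) for all m ≥ 1.
Base step (m = 1): T(1) = 1/6, and the closed form gives 1/6. They agree.
Suppose the result is true for m = r, so T(r) = r/(r + 5).
Then T(r+1) = T(r) + (5/((r + 5)(r + 6))) = (r/(r + 5)) + (5/((r + 5)(r + 6))).
Simplifying, T(r+1) = (r + 1)/(r + 6) = (r+1)/((r+1) + 5),
which is the closed form with m = r+1.
Hence, by induction on m, the claim holds for every m ≥ 1.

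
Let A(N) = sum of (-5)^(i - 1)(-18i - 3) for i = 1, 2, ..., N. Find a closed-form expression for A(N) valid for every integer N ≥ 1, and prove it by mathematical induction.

We claim A(N) = (-5)^N(3N + 1) - 1 for all N ≥ 1.
Base step (N = 1): A(1) = -21, and the closed form gives -21. They agree.
Suppose the result is true for N = i, so A(i) = (-5)^i(3i + 1) - 1.
Then A(i+1) = A(i) + ((-5)^i(-18i - 21)) = ((-5)^i(3i + 1) - 1) + ((-5)^i(-18i - 21)).
Simplifying, A(i+1) = -15(-5)^i·i - 20(-5)^i - 1 = (-5)^(i+1)(3(i+1) + 1) - 1,
which is the closed form with N = i+1.
Hence, by induction on N, the claim holds for every N ≥ 1.

A(N) = (-5)^N(3N + 1) - 1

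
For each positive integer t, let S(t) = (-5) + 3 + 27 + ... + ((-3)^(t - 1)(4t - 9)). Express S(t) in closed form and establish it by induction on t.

S(t) = (-3)^t(-t + 2) - 2

We claim S(t) = (-3)^t(-t + 2) - 2 for all t ≥ 1.
For the base case t = 1: S(1) = -5, and the closed form gives -5. They agree.
For the inductive step, assume it holds for an arbitrary p ≥ 1, so S(p) = (-3)^p(-p + 2) - 2.
Then S(p+1) = S(p) + ((-3)^p(4p - 5)) = ((-3)^p(-p + 2) - 2) + ((-3)^p(4p - 5)).
Simplifying, S(p+1) = -(-3)^(p + 1)p + (-3)^(p + 1) - 2 = (-3)^(p+1)(-(p+1) + 2) - 2,
which is the closed form with t = p+1.
This completes the induction.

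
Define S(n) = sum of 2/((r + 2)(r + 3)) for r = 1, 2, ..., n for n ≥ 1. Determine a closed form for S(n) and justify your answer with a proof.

We claim S(n) = 2n/(3(n + 3)) for all n ≥ 1.
Base step (n = 1): S(1) = 1/6, and the closed form gives 1/6. They agree.
Inductive step: suppose the statement holds for some r ≥ 1, so S(r) = 2r/(3(r + 3)).
Then S(r+1) = S(r) + (2/((r + 3)(r + 4))) = (2r/(3(r + 3))) + (2/((r + 3)(r + 4))).
Simplifying, S(r+1) = 2(r + 1)/(3(r + 4)) = 2(r+1)/(3((r+1) + 3)),
which is the closed form with n = r+1.
By induction, the statement is established for all n ≥ 1.

S(n) = 2n/(3(n + 3))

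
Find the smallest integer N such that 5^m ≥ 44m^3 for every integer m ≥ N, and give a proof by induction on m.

At m = 5: 3125 < 5500, so the inequality fails and N ≥ 6. We prove 5^m ≥ 44m^3 for all m ≥ 6.
When m = 6: 5^m = 15625 and 44m^3 = 9504, so 15625 ≥ 9504.
Inductive step: assume the claim holds for m = j, so 5^j ≥ 44j^3.
Then 5^(j + 1) = 5·(5^j) ≥ 5·(44j^3).
Also, for j ≥ 6 we have 5·(44j^3) ≥ 44(j+1)^3, since 5 ≥ (1 + 1/j)^3 for all j ≥ 6.
Combining, 5^(j + 1) ≥ 44(j+1)^3.
This completes the induction.
Hence the smallest such N is 6.

N = 6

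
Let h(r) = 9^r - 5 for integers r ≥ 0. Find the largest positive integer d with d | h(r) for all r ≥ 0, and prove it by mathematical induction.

d = 4

Computing the first values: h(0) = -4 and h(1) = 4; gcd(-4, 4) = 4, so d ≤ 4.
We prove 4 | 9^r - 5 for all r ≥ 0 by induction on r.
When r = 0: h(0) = -4 = 4·(-1), so 4 | h(0).
Inductive step: suppose the statement holds for some p ≥ 0, i.e. 4 | h(p). Then
h(p+1) = 9^(p+1) - 5 = 9·(9^p - 5) + 40 = 9·h(p) + 40. The first term is divisible by 4 by the inductive hypothesis, and 40 is divisible by 4. Hence 4 | h(p+1).
Hence, by induction on r, the claim holds for every r ≥ 0.
Therefore the largest such d is 4.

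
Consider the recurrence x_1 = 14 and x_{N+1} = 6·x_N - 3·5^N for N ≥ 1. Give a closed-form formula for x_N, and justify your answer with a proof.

x_N = 3·5^N - 6^(N - 1)

Computing the first terms: x_1 = 14, x_2 = 69, x_3 = 339. This suggests x_N = 3·5^N - 6^(N - 1).
Base case (N = 1): the formula gives 14 = 14 = x_1.
For the inductive step, assume it holds for an arbitrary j ≥ 1, so x_j = 3·5^j - 6^(j - 1).
Then x_{j+1} = 6·x_j - 3·5^j = 6·(3·5^j - 6^(j - 1)) - 3·5^j = 3·5^(j + 1) - 6^j = 3·5^(j+1) - 6^((j+1) - 1),
which is the claimed formula at N = j+1.
By the principle of mathematical induction, the result holds for all N ≥ 1.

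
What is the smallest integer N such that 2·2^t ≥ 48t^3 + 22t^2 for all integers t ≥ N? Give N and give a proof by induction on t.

N = 17

At t = 16: 131072 < 202240, so the inequality fails and N ≥ 17. We prove 2·2^t ≥ 48t^3 + 22t^2 for all t ≥ 17.
Base step (t = 17): 2·2^t = 262144 and 48t^3 + 22t^2 = 242182, so 262144 ≥ 242182.
Inductive step: assume the claim holds for t = j, so 2·2^j ≥ 48j^3 + 22j^2.
Then 2·2^(j + 1) = 2·(2·2^j) ≥ 2·(48j^3 + 22j^2).
Also, for j ≥ 17 we have 2·(48j^3 + 22j^2) ≥ 48(j+1)^3 + 22(j+1)^2, since 2·(48j^3 + 22j^2) − (48(j+1)^3 + 22(j+1)^2) = 48j^3 - 122j^2 - 188j - 70, which is nonnegative for all j ≥ 17.
Combining, 2·2^(j + 1) ≥ 48(j+1)^3 + 22(j+1)^2.
This completes the induction.
Hence the smallest such N is 17.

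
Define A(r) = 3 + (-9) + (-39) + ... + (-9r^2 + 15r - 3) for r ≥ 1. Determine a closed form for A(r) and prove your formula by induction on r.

We claim A(r) = -3r(r^2 - r - 1) for all r ≥ 1.
When r = 1: A(1) = 3, and the closed form gives 3. They agree.
Inductive step: suppose the statement holds for some k ≥ 1, so A(k) = 3k(-k^2 + k + 1).
Then A(k+1) = A(k) + (-9k^2 - 3k + 3) = (3k(-k^2 + k + 1)) + (-9k^2 - 3k + 3).
Simplifying, A(k+1) = -3(k + 1)(k^2 + k - 1) = -3(k+1)((k+1)^2 - (k+1) - 1),
which is the closed form with r = k+1.
By induction, the statement is established for all r ≥ 1.

A(r) = -3r(r^2 - r - 1)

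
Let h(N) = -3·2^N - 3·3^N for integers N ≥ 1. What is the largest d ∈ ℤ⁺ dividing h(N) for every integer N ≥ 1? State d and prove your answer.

d = 3

Computing the first values: h(1) = -15 and h(2) = -39; gcd(-15, -39) = 3, so d ≤ 3.
We prove 3 | -3·2^N - 3·3^N for all N ≥ 1 by induction on N.
When N = 1: h(1) = -15 = 3·(-5), so 3 | h(1).
For the inductive step, assume it holds for an arbitrary m ≥ 1, i.e. 3 | h(m). Then
h(m+1) − 3·h(m) = (-3·2^(m+1) - 3·3^(m+1)) − 3·(-3·2^m - 3·3^m) = (-3)·2^m·(2 − 3) = (3)·2^m. Since 3 | h(m) by the inductive hypothesis, 3 | 3·h(m); and 3 | 3 since 3 = 3·1. Therefore 3 | h(m+1).
Hence, by induction on N, the claim holds for every N ≥ 1.
Therefore the largest such d is 3.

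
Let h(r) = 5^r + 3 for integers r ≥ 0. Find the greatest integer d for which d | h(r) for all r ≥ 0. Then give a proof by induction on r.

d = 4

Computing the first values: h(0) = 4 and h(1) = 8; gcd(4, 8) = 4, so d ≤ 4.
We prove 4 | 5^r + 3 for all r ≥ 0 by induction on r.
Base case (r = 0): h(0) = 4 = 4·(1), so 4 | h(0).
Suppose the result is true for r = j, i.e. 4 | h(j). Then
h(j+1) = 5^(j+1) + 3 = 5·(5^j + 3) - 12 = 5·h(j) - 12. The first term is divisible by 4 by the inductive hypothesis, and -12 is divisible by 4. Hence 4 | h(j+1).
By induction, the statement is established for all r ≥ 0.
Therefore the largest such d is 4.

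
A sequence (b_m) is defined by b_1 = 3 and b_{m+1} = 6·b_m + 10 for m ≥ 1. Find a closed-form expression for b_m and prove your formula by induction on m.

Computing the first terms: b_1 = 3, b_2 = 28, b_3 = 178. This suggests b_m = 5·6^(m - 1) - 2.
Base step (m = 1): the formula gives 3 = 3 = b_1.
Suppose the result is true for m = r, so b_r = 5·6^(r - 1) - 2.
Then b_{r+1} = 6·b_r + 10 = 6·(5·6^(r - 1) - 2) + 10 = 5·6^r - 2 = 5·6^((r+1) - 1) - 2,
which is the claimed formula at m = r+1.
Hence, by induction on m, the claim holds for every m ≥ 1.

b_m = 5·6^(m - 1) - 2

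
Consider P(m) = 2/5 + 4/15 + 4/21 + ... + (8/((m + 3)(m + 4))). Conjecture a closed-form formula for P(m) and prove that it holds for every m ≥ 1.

P(m) = 2m/(m + 4)

We claim P(m) = 2m/(m + 4) for all m ≥ 1.
Base case (m = 1): P(1) = 2/5, and the closed form gives 2/5. They agree.
For the inductive step, assume it holds for an arbitrary r ≥ 1, so P(r) = 2r/(r + 4).
Then P(r+1) = P(r) + (8/((r + 4)(r + 5))) = (2r/(r + 4)) + (8/((r + 4)(r + 5))).
Simplifying, P(r+1) = 2(r + 1)/(r + 5) = 2(r+1)/((r+1) + 4),
which is the closed form with m = r+1.
This completes the induction.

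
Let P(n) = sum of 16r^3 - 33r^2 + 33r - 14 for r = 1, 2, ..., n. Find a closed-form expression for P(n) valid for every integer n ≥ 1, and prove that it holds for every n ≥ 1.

P(n) = n(4n - 3)(n^2 + 1)

We claim P(n) = n(4n - 3)(n^2 + 1) for all n ≥ 1.
Base step (n = 1): P(1) = 2, and the closed form gives 2. They agree.
For the inductive step, assume it holds for an arbitrary r ≥ 1, so P(r) = r(4r^3 - 3r^2 + 4r - 3).
Then P(r+1) = P(r) + (16r^3 + 15r^2 + 15r + 2) = (r(4r^3 - 3r^2 + 4r - 3)) + (16r^3 + 15r^2 + 15r + 2).
Simplifying, P(r+1) = (r + 1)(4r + 1)(r^2 + 2r + 2) = (r+1)(4(r+1) - 3)((r+1)^2 + 1),
which is the closed form with n = r+1.
By the principle of mathematical induction, the result holds for all n ≥ 1.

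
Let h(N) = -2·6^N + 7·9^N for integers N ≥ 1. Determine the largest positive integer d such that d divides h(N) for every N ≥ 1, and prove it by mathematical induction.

Computing the first values: h(1) = 51 and h(2) = 495; gcd(51, 495) = 3, so d ≤ 3.
We prove 3 | -2·6^N + 7·9^N for all N ≥ 1 by induction on N.
Base case (N = 1): h(1) = 51 = 3·(17), so 3 | h(1).
Inductive step: assume the claim holds for N = m, i.e. 3 | h(m). Then
h(m+1) − 9·h(m) = (-2·6^(m+1) + 7·9^(m+1)) − 9·(-2·6^m + 7·9^m) = (-2)·6^m·(6 − 9) = (6)·6^m. Since 3 | h(m) by the inductive hypothesis, 3 | 9·h(m); and 3 | 6 since 6 = 3·2. Therefore 3 | h(m+1).
This completes the induction.
Therefore the largest such d is 3.

d = 3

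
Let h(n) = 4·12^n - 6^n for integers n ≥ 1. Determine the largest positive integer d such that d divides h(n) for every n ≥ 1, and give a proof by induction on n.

Computing the first values: h(1) = 42 and h(2) = 540; gcd(42, 540) = 6, so d ≤ 6.
We prove 6 | 4·12^n - 6^n for all n ≥ 1 by induction on n.
Base step (n = 1): h(1) = 42 = 6·(7), so 6 | h(1).
Inductive step: suppose the statement holds for some r ≥ 1, i.e. 6 | h(r). Then
h(r+1) − 12·h(r) = (4·12^(r+1) - 6^(r+1)) − 12·(4·12^r - 6^r) = (-1)·6^r·(6 − 12) = (6)·6^r. Since 6 | h(r) by the inductive hypothesis, 6 | 12·h(r); and 6 | 6 since 6 = 6·1. Therefore 6 | h(r+1).
Hence, by induction on n, the claim holds for every n ≥ 1.
Therefore the largest such d is 6.

d = 6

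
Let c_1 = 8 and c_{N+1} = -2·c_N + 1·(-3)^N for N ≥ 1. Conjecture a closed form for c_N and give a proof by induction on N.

c_N = 5(-2)^(N - 1) - (-3)^N

Computing the first terms: c_1 = 8, c_2 = -19, c_3 = 47. This suggests c_N = 5(-2)^(N - 1) - (-3)^N.
For the base case N = 1: the formula gives 8 = 8 = c_1.
Inductive step: assume the claim holds for N = k, so c_k = 5(-2)^(k - 1) - (-3)^k.
Then c_{k+1} = -2·c_k + 1·(-3)^k = -2·(5(-2)^(k - 1) - (-3)^k) + 1·(-3)^k = 5(-2)^k - (-3)^(k + 1) = 5(-2)^((k+1) - 1) - (-3)^(k+1),
which is the claimed formula at N = k+1.
This completes the induction.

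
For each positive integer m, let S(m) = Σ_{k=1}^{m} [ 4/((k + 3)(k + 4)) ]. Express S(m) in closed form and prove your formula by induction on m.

S(m) = m/(m + 4)

We claim S(m) = m/(m + 4) for all m ≥ 1.
Base case (m = 1): S(1) = 1/5, and the closed form gives 1/5. They agree.
Inductive step: assume the claim holds for m = k, so S(k) = k/(k + 4).
Then S(k+1) = S(k) + (4/((k + 4)(k + 5))) = (k/(k + 4)) + (4/((k + 4)(k + 5))).
Simplifying, S(k+1) = (k + 1)/(k + 5) = (k+1)/((k+1) + 4),
which is the closed form with m = k+1.
This completes the induction.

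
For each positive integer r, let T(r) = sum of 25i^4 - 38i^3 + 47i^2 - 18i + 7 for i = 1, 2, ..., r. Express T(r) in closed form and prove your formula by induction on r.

We claim T(r) = r(5r^4 + 3r^3 + 5r^2 + 5r + 5) for all r ≥ 1.
When r = 1: T(1) = 23, and the closed form gives 23. They agree.
Inductive step: assume the claim holds for r = i, so T(i) = i(5i^4 + 3i^3 + 5i^2 + 5i + 5).
Then T(i+1) = T(i) + (25i^4 + 62i^3 + 83i^2 + 62i + 23) = (i(5i^4 + 3i^3 + 5i^2 + 5i + 5)) + (25i^4 + 62i^3 + 83i^2 + 62i + 23).
Simplifying, T(i+1) = (i + 1)(5i^4 + 23i^3 + 44i^2 + 44i + 23) = (i+1)(5(i+1)^4 + 3(i+1)^3 + 5(i+1)^2 + 5(i+1) + 5),
which is the closed form with r = i+1.
This completes the induction.

T(r) = r(5r^4 + 3r^3 + 5r^2 + 5r + 5)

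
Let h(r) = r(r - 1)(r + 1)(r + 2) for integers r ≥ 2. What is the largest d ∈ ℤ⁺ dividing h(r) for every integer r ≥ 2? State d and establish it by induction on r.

d = 24

Computing the first values: h(2) = 24 and h(3) = 120; gcd(24, 120) = 24, so d ≤ 24.
We prove 24 | r(r - 1)(r + 1)(r + 2) for all r ≥ 2 by induction on r.
Base step (r = 2): h(2) = 24 = 24·(1), so 24 | h(2).
Inductive step: suppose the statement holds for some k ≥ 2, i.e. 24 | h(k). Then
h(k+1) − h(k) = k·(k+1)·(k+2)·(k+3) − (k-1)·k·(k+1)·(k+2) = k·(k+1)·(k+2)·[(k+3) − (k-1)] = 4·k·(k+1)·(k+2). The product of 3 consecutive integers is divisible by (3)! = 6, so h(k+1) − h(k) is divisible by 4·6 = 24. By the inductive hypothesis 24 | h(k), hence 24 | h(k+1).
Hence, by induction on r, the claim holds for every r ≥ 2.
Therefore the largest such d is 24.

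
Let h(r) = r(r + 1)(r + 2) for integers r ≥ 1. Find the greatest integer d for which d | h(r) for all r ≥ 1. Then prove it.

Computing the first values: h(1) = 6 and h(2) = 24; gcd(6, 24) = 6, so d ≤ 6.
We prove 6 | r(r + 1)(r + 2) for all r ≥ 1 by induction on r.
For the base case r = 1: h(1) = 6 = 6·(1), so 6 | h(1).
Inductive step: assume the claim holds for r = p, i.e. 6 | h(p). Then
h(p+1) − h(p) = (p+1)·(p+2)·(p+3) − p·(p+1)·(p+2) = (p+1)·(p+2)·[(p+3) − p] = 3·(p+1)·(p+2). The product of 2 consecutive integers is divisible by (2)! = 2, so h(p+1) − h(p) is divisible by 3·2 = 6. By the inductive hypothesis 6 | h(p), hence 6 | h(p+1).
By induction, the statement is established for all r ≥ 1.
Therefore the largest such d is 6.

d = 6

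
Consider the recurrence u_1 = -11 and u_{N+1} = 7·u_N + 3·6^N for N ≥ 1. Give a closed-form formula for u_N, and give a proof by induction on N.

Computing the first terms: u_1 = -11, u_2 = -59, u_3 = -305. This suggests u_N = -3·6^N + 7^N.
For the base case N = 1: the formula gives -11 = -11 = u_1.
Suppose the result is true for N = i, so u_i = -3·6^i + 7^i.
Then u_{i+1} = 7·u_i + 3·6^i = 7·(-3·6^i + 7^i) + 3·6^i = -3·6^(i + 1) + 7^(i + 1),
which is the claimed formula at N = i+1.
This completes the induction.

u_N = -3·6^N + 7^N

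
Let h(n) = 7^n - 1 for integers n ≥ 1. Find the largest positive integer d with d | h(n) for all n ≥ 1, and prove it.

d = 6

Computing the first values: h(1) = 6 and h(2) = 48; gcd(6, 48) = 6, so d ≤ 6.
We prove 6 | 7^n - 1 for all n ≥ 1 by induction on n.
Base step (n = 1): h(1) = 6 = 6·(1), so 6 | h(1).
Suppose the result is true for n = j, i.e. 6 | h(j). Then
7^{j+1} − 1^{j+1} = 7·7^j − 1·1^j = 7·(7^j − 1^j) + (6)·1^j. The first term is divisible by 6 by the inductive hypothesis, and the second term (6)·1^j is divisible by 6 since 6 | 6. Hence 6 | h(j+1).
Hence, by induction on n, the claim holds for every n ≥ 1.
Therefore the largest such d is 6.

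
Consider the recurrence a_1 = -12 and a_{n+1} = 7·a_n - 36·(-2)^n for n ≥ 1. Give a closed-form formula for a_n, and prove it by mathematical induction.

a_n = (-2)^(n + 2) - 4·7^(n - 1)

Computing the first terms: a_1 = -12, a_2 = -12, a_3 = -228. This suggests a_n = (-2)^(n + 2) - 4·7^(n - 1).
For the base case n = 1: the formula gives -12 = -12 = a_1.
Inductive step: assume the claim holds for n = j, so a_j = (-2)^(j + 2) - 4·7^(j - 1).
Then a_{j+1} = 7·a_j - 36·(-2)^j = 7·((-2)^(j + 2) - 4·7^(j - 1)) - 36·(-2)^j = (-2)^(j + 3) - 4·7^j = (-2)^((j+1) + 2) - 4·7^((j+1) - 1),
which is the claimed formula at n = j+1.
By the principle of mathematical induction, the result holds for all n ≥ 1.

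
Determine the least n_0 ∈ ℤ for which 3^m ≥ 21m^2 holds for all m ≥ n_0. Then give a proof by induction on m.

n_0 = 7

At m = 6: 729 < 756, so the inequality fails and n_0 ≥ 7. We prove 3^m ≥ 21m^2 for all m ≥ 7.
Base step (m = 7): 3^m = 2187 and 21m^2 = 1029, so 2187 ≥ 1029.
Suppose the result is true for m = k, so 3^k ≥ 21k^2.
Then 3^(k + 1) = 3·(3^k) ≥ 3·(21k^2).
Also, for k ≥ 7 we have 3·(21k^2) ≥ 21(k+1)^2, since 3 ≥ (1 + 1/k)^2 for all k ≥ 7.
Combining, 3^(k + 1) ≥ 21(k+1)^2.
By induction, the statement is established for all m ≥ 7.
Hence the smallest such n_0 is 7.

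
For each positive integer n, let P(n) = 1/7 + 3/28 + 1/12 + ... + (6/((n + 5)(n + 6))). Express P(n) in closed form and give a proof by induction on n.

P(n) = n/(n + 6)

We claim P(n) = n/(n + 6) for all n ≥ 1.
For the base case n = 1: P(1) = 1/7, and the closed form gives 1/7. They agree.
Suppose the result is true for n = i, so P(i) = i/(i + 6).
Then P(i+1) = P(i) + (6/((i + 6)(i + 7))) = (i/(i + 6)) + (6/((i + 6)(i + 7))).
Simplifying, P(i+1) = (i + 1)/(i + 7) = (i+1)/((i+1) + 6),
which is the closed form with n = i+1.
This completes the induction.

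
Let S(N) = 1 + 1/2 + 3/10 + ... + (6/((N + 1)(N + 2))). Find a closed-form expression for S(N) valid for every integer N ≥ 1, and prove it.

We claim S(N) = 3N/(N + 2) for all N ≥ 1.
For the base case N = 1: S(1) = 1, and the closed form gives 1. They agree.
Suppose the result is true for N = r, so S(r) = 3r/(r + 2).
Then S(r+1) = S(r) + (6/((r + 2)(r + 3))) = (3r/(r + 2)) + (6/((r + 2)(r + 3))).
Simplifying, S(r+1) = 3(r + 1)/(r + 3) = 3(r+1)/((r+1) + 2),
which is the closed form with N = r+1.
This completes the induction.

S(N) = 3N/(N + 2)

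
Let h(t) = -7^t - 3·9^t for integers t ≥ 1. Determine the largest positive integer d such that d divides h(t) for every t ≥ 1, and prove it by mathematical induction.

Computing the first values: h(1) = -34 and h(2) = -292; gcd(-34, -292) = 2, so d ≤ 2.
We prove 2 | -7^t - 3·9^t for all t ≥ 1 by induction on t.
Base case (t = 1): h(1) = -34 = 2·(-17), so 2 | h(1).
Inductive step: assume the claim holds for t = r, i.e. 2 | h(r). Then
h(r+1) − 9·h(r) = (-7^(r+1) - 3·9^(r+1)) − 9·(-7^r - 3·9^r) = (-1)·7^r·(7 − 9) = (2)·7^r. Since 2 | h(r) by the inductive hypothesis, 2 | 9·h(r); and 2 | 2 since 2 = 2·1. Therefore 2 | h(r+1).
This completes the induction.
Therefore the largest such d is 2.

d = 2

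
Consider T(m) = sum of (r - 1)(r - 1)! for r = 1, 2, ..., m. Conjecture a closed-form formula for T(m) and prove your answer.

We claim T(m) = m! - 1 for all m ≥ 1.
Base case (m = 1): T(1) = 0, and the closed form gives 0. They agree.
Inductive step: suppose the statement holds for some r ≥ 1, so T(r) = r! - 1.
Then T(r+1) = T(r) + (r·r!) = (r! - 1) + (r·r!).
Simplifying, T(r+1) = (r+1)! - 1,
which is the closed form with m = r+1.
This completes the induction.

T(m) = m! - 1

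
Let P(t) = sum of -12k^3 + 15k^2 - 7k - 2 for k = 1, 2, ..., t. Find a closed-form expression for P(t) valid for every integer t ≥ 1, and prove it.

P(t) = -t(3t^3 + t^2 - t + 3)

We claim P(t) = -t(3t^3 + t^2 - t + 3) for all t ≥ 1.
When t = 1: P(1) = -6, and the closed form gives -6. They agree.
Suppose the result is true for t = k, so P(k) = k(-3k^3 - k^2 + k - 3).
Then P(k+1) = P(k) + (-12k^3 - 21k^2 - 13k - 6) = (k(-3k^3 - k^2 + k - 3)) + (-12k^3 - 21k^2 - 13k - 6).
Simplifying, P(k+1) = -(k + 1)(3k^3 + 10k^2 + 10k + 6) = -(k+1)(3(k+1)^3 + (k+1)^2 - (k+1) + 3),
which is the closed form with t = k+1.
This completes the induction.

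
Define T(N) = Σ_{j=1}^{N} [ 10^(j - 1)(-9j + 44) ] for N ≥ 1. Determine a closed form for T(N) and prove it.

T(N) = 10^N(-N + 5) - 5

We claim T(N) = 10^N(-N + 5) - 5 for all N ≥ 1.
Base step (N = 1): T(1) = 35, and the closed form gives 35. They agree.
Suppose the result is true for N = j, so T(j) = 10^j(-j + 5) - 5.
Then T(j+1) = T(j) + (10^j(-9j + 35)) = (10^j(-j + 5) - 5) + (10^j(-9j + 35)).
Simplifying, T(j+1) = -10·10^j·j + 40·10^j - 5 = 10^(j+1)(-(j+1) + 5) - 5,
which is the closed form with N = j+1.
Hence, by induction on N, the claim holds for every N ≥ 1.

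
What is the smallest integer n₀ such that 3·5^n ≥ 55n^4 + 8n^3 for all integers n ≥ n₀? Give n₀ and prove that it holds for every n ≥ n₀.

At n = 6: 46875 < 73008, so the inequality fails and n₀ ≥ 7. We prove 3·5^n ≥ 55n^4 + 8n^3 for all n ≥ 7.
For the base case n = 7: 3·5^n = 234375 and 55n^4 + 8n^3 = 134799, so 234375 ≥ 134799.
Suppose the result is true for n = p, so 3·5^p ≥ 55p^4 + 8p^3.
Then 3·5^(p + 1) = 5·(3·5^p) ≥ 5·(55p^4 + 8p^3).
Also, for p ≥ 7 we have 5·(55p^4 + 8p^3) ≥ 55(p+1)^4 + 8(p+1)^3, since 5·(55p^4 + 8p^3) − (55(p+1)^4 + 8(p+1)^3) = 220p^4 - 188p^3 - 354p^2 - 244p - 63, which is nonnegative for all p ≥ 7.
Combining, 3·5^(p + 1) ≥ 55(p+1)^4 + 8(p+1)^3.
This completes the induction.
Hence the smallest such n₀ is 7.

n₀ = 7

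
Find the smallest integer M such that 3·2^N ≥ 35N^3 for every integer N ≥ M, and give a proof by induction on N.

At N = 15: 98304 < 118125, so the inequality fails and M ≥ 16. We prove 3·2^N ≥ 35N^3 for all N ≥ 16.
Base step (N = 16): 3·2^N = 196608 and 35N^3 = 143360, so 196608 ≥ 143360.
Inductive step: suppose the statement holds for some i ≥ 16, so 3·2^i ≥ 35i^3.
Then 3·2^(i + 1) = 2·(3·2^i) ≥ 2·(35i^3).
Also, for i ≥ 16 we have 2·(35i^3) ≥ 35(i+1)^3, since 2 ≥ (1 + 1/i)^3 for all i ≥ 16.
Combining, 3·2^(i + 1) ≥ 35(i+1)^3.
By the principle of mathematical induction, the result holds for all N ≥ 16.
Hence the smallest such M is 16.

M = 16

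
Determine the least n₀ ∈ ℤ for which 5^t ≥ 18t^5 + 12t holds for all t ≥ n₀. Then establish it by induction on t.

At t = 8: 390625 < 589920, so the inequality fails and n₀ ≥ 9. We prove 5^t ≥ 18t^5 + 12t for all t ≥ 9.
Base case (t = 9): 5^t = 1953125 and 18t^5 + 12t = 1062990, so 1953125 ≥ 1062990.
Inductive step: assume the claim holds for t = m, so 5^m ≥ 18m^5 + 12m.
Then 5^(m + 1) = 5·(5^m) ≥ 5·(18m^5 + 12m).
Also, for m ≥ 9 we have 5·(18m^5 + 12m) ≥ 18(m+1)^5 + 12(m+1), since 5·(18m^5 + 12m) − (18(m+1)^5 + 12(m+1)) = 72m^5 - 90m^4 - 180m^3 - 180m^2 - 42m - 30, which is nonnegative for all m ≥ 9.
Combining, 5^(m + 1) ≥ 18(m+1)^5 + 12(m+1).
By the principle of mathematical induction, the result holds for all t ≥ 9.
Hence the smallest such n₀ is 9.

n₀ = 9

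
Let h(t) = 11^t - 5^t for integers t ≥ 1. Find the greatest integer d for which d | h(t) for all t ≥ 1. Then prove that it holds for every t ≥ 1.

d = 6

Computing the first values: h(1) = 6 and h(2) = 96; gcd(6, 96) = 6, so d ≤ 6.
We prove 6 | 11^t - 5^t for all t ≥ 1 by induction on t.
Base case (t = 1): h(1) = 6 = 6·(1), so 6 | h(1).
Suppose the result is true for t = i, i.e. 6 | h(i). Then
11^{i+1} − 5^{i+1} = 11·11^i − 5·5^i = 11·(11^i − 5^i) + (6)·5^i. The first term is divisible by 6 by the inductive hypothesis, and the second term (6)·5^i is divisible by 6 since 6 | 6. Hence 6 | h(i+1).
Hence, by induction on t, the claim holds for every t ≥ 1.
Therefore the largest such d is 6.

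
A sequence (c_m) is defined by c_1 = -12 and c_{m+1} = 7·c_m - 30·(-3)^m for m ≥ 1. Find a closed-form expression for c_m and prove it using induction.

c_m = -(-3)^(m + 1) - 3·7^(m - 1)

Computing the first terms: c_1 = -12, c_2 = 6, c_3 = -228. This suggests c_m = -(-3)^(m + 1) - 3·7^(m - 1).
Base case (m = 1): the formula gives -12 = -12 = c_1.
Inductive step: assume the claim holds for m = r, so c_r = -(-3)^(r + 1) - 3·7^(r - 1).
Then c_{r+1} = 7·c_r - 30·(-3)^r = 7·(-(-3)^(r + 1) - 3·7^(r - 1)) - 30·(-3)^r = -(-3)^(r + 2) - 3·7^r = -(-3)^((r+1) + 1) - 3·7^((r+1) - 1),
which is the claimed formula at m = r+1.
By the principle of mathematical induction, the result holds for all m ≥ 1.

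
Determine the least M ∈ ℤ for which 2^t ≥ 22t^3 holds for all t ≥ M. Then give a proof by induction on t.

At t = 16: 65536 < 90112, so the inequality fails and M ≥ 17. We prove 2^t ≥ 22t^3 for all t ≥ 17.
Base step (t = 17): 2^t = 131072 and 22t^3 = 108086, so 131072 ≥ 108086.
Inductive step: suppose the statement holds for some r ≥ 17, so 2^r ≥ 22r^3.
Then 2^(r + 1) = 2·(2^r) ≥ 2·(22r^3).
Also, for r ≥ 17 we have 2·(22r^3) ≥ 22(r+1)^3, since 2 ≥ (1 + 1/r)^3 for all r ≥ 17.
Combining, 2^(r + 1) ≥ 22(r+1)^3.
This completes the induction.
Hence the smallest such M is 17.

M = 17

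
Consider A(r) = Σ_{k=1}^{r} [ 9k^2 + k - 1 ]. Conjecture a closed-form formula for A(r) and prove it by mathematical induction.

A(r) = r(3r^2 + 5r + 1)

We claim A(r) = r(3r^2 + 5r + 1) for all r ≥ 1.
For the base case r = 1: A(1) = 9, and the closed form gives 9. They agree.
Suppose the result is true for r = k, so A(k) = k(3k^2 + 5k + 1).
Then A(k+1) = A(k) + (k + 9(k + 1)^2) = (k(3k^2 + 5k + 1)) + (k + 9(k + 1)^2).
Simplifying, A(k+1) = (k + 1)(3k^2 + 11k + 9) = (k+1)(3(k+1)^2 + 5(k+1) + 1),
which is the closed form with r = k+1.
Hence, by induction on r, the claim holds for every r ≥ 1.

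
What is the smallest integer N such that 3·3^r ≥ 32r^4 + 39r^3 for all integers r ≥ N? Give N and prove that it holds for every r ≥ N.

N = 11

At r = 10: 177147 < 359000, so the inequality fails and N ≥ 11. We prove 3·3^r ≥ 32r^4 + 39r^3 for all r ≥ 11.
Base case (r = 11): 3·3^r = 531441 and 32r^4 + 39r^3 = 520421, so 531441 ≥ 520421.
Suppose the result is true for r = j, so 3·3^j ≥ 32j^4 + 39j^3.
Then 3·3^(j + 1) = 3·(3·3^j) ≥ 3·(32j^4 + 39j^3).
Also, for j ≥ 11 we have 3·(32j^4 + 39j^3) ≥ 32(j+1)^4 + 39(j+1)^3, since 3·(32j^4 + 39j^3) − (32(j+1)^4 + 39(j+1)^3) = 64j^4 - 50j^3 - 309j^2 - 245j - 71, which is nonnegative for all j ≥ 11.
Combining, 3·3^(j + 1) ≥ 32(j+1)^4 + 39(j+1)^3.
This completes the induction.
Hence the smallest such N is 11.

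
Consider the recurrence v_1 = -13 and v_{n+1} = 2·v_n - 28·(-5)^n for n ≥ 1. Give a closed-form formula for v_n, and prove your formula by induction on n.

v_n = 4(-5)^n + 7·2^(n - 1)

Computing the first terms: v_1 = -13, v_2 = 114, v_3 = -472. This suggests v_n = 4(-5)^n + 7·2^(n - 1).
For the base case n = 1: the formula gives -13 = -13 = v_1.
Suppose the result is true for n = m, so v_m = 4(-5)^m + 7·2^(m - 1).
Then v_{m+1} = 2·v_m - 28·(-5)^m = 2·(4(-5)^m + 7·2^(m - 1)) - 28·(-5)^m = 4(-5)^(m + 1) + 7·2^m = 4(-5)^(m+1) + 7·2^((m+1) - 1),
which is the claimed formula at n = m+1.
This completes the induction.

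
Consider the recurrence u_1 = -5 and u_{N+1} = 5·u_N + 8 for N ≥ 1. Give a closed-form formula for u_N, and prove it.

u_N = -3·5^(N - 1) - 2

Computing the first terms: u_1 = -5, u_2 = -17, u_3 = -77. This suggests u_N = -3·5^(N - 1) - 2.
Base case (N = 1): the formula gives -5 = -5 = u_1.
Suppose the result is true for N = i, so u_i = -3·5^(i - 1) - 2.
Then u_{i+1} = 5·u_i + 8 = 5·(-3·5^(i - 1) - 2) + 8 = -3·5^i - 2 = -3·5^((i+1) - 1) - 2,
which is the claimed formula at N = i+1.
This completes the induction.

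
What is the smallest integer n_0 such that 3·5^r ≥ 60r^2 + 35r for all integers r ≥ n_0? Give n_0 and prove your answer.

At r = 3: 375 < 645, so the inequality fails and n_0 ≥ 4. We prove 3·5^r ≥ 60r^2 + 35r for all r ≥ 4.
Base step (r = 4): 3·5^r = 1875 and 60r^2 + 35r = 1100, so 1875 ≥ 1100.
For the inductive step, assume it holds for an arbitrary k ≥ 4, so 3·5^k ≥ 60k^2 + 35k.
Then 3·5^(k + 1) = 5·(3·5^k) ≥ 5·(60k^2 + 35k).
Also, for k ≥ 4 we have 5·(60k^2 + 35k) ≥ 60(k+1)^2 + 35(k+1), since 5·(60k^2 + 35k) − (60(k+1)^2 + 35(k+1)) = 240k^2 + 20k - 95, which is nonnegative for all k ≥ 4.
Combining, 3·5^(k + 1) ≥ 60(k+1)^2 + 35(k+1).
Hence, by induction on r, the claim holds for every r ≥ 4.
Hence the smallest such n_0 is 4.

n_0 = 4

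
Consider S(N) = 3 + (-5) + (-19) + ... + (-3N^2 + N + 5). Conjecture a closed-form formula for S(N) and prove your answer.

We claim S(N) = -N(N^2 + N - 5) for all N ≥ 1.
Base case (N = 1): S(1) = 3, and the closed form gives 3. They agree.
Inductive step: assume the claim holds for N = i, so S(i) = i(-i^2 - i + 5).
Then S(i+1) = S(i) + (i - 3(i + 1)^2 + 6) = (i(-i^2 - i + 5)) + (i - 3(i + 1)^2 + 6).
Simplifying, S(i+1) = -(i + 1)(i^2 + 3i - 3) = -(i+1)((i+1)^2 + (i+1) - 5),
which is the closed form with N = i+1.
By induction, the statement is established for all N ≥ 1.

S(N) = -N(N^2 + N - 5)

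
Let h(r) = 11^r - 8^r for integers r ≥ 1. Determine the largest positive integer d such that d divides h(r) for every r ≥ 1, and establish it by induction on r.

Computing the first values: h(1) = 3 and h(2) = 57; gcd(3, 57) = 3, so d ≤ 3.
We prove 3 | 11^r - 8^r for all r ≥ 1 by induction on r.
For the base case r = 1: h(1) = 3 = 3·(1), so 3 | h(1).
Inductive step: suppose the statement holds for some i ≥ 1, i.e. 3 | h(i). Then
11^{i+1} − 8^{i+1} = 11·11^i − 8·8^i = 11·(11^i − 8^i) + (3)·8^i. The first term is divisible by 3 by the inductive hypothesis, and the second term (3)·8^i is divisible by 3 since 3 | 3. Hence 3 | h(i+1).
This completes the induction.
Therefore the largest such d is 3.

d = 3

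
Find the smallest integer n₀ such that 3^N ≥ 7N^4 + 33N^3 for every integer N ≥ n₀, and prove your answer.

n₀ = 11

At N = 10: 59049 < 103000, so the inequality fails and n₀ ≥ 11. We prove 3^N ≥ 7N^4 + 33N^3 for all N ≥ 11.
Base step (N = 11): 3^N = 177147 and 7N^4 + 33N^3 = 146410, so 177147 ≥ 146410.
Inductive step: suppose the statement holds for some i ≥ 11, so 3^i ≥ 7i^4 + 33i^3.
Then 3^(i + 1) = 3·(3^i) ≥ 3·(7i^4 + 33i^3).
Also, for i ≥ 11 we have 3·(7i^4 + 33i^3) ≥ 7(i+1)^4 + 33(i+1)^3, since 3·(7i^4 + 33i^3) − (7(i+1)^4 + 33(i+1)^3) = 14i^4 + 38i^3 - 141i^2 - 127i - 40, which is nonnegative for all i ≥ 11.
Combining, 3^(i + 1) ≥ 7(i+1)^4 + 33(i+1)^3.
By the principle of mathematical induction, the result holds for all N ≥ 11.
Hence the smallest such n₀ is 11.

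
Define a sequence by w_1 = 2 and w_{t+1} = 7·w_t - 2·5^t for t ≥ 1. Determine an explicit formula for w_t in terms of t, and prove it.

Computing the first terms: w_1 = 2, w_2 = 4, w_3 = -22. This suggests w_t = 5^t - 3·7^(t - 1).
When t = 1: the formula gives 2 = 2 = w_1.
For the inductive step, assume it holds for an arbitrary m ≥ 1, so w_m = 5^m - 3·7^(m - 1).
Then w_{m+1} = 7·w_m - 2·5^m = 7·(5^m - 3·7^(m - 1)) - 2·5^m = 5^(m + 1) - 3·7^m = 5^(m+1) - 3·7^((m+1) - 1),
which is the claimed formula at t = m+1.
Hence, by induction on t, the claim holds for every t ≥ 1.

w_t = 5^t - 3·7^(t - 1)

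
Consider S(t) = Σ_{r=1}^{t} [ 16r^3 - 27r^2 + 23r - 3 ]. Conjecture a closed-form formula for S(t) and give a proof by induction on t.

S(t) = t(4t^3 - t^2 + 2t + 4)

We claim S(t) = t(4t^3 - t^2 + 2t + 4) for all t ≥ 1.
When t = 1: S(1) = 9, and the closed form gives 9. They agree.
For the inductive step, assume it holds for an arbitrary r ≥ 1, so S(r) = r(4r^3 - r^2 + 2r + 4).
Then S(r+1) = S(r) + (16r^3 + 21r^2 + 17r + 9) = (r(4r^3 - r^2 + 2r + 4)) + (16r^3 + 21r^2 + 17r + 9).
Simplifying, S(r+1) = (r + 1)(4r^3 + 11r^2 + 12r + 9) = (r+1)(4(r+1)^3 - (r+1)^2 + 2(r+1) + 4),
which is the closed form with t = r+1.
By induction, the statement is established for all t ≥ 1.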